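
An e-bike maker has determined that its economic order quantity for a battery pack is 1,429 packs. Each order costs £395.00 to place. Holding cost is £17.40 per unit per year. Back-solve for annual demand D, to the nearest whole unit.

Squaring Q* = √(2DS/H) gives Q*² = 2DS/H.
From Q* = √(2DS/H): D = Q*²H / (2S) = 1,429² × 17.4 / (2 × 395) = 44976.599.

D ≈ 44,977 packs per year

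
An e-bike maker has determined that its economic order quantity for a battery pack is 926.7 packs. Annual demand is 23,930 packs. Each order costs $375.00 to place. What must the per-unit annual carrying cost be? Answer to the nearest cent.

The basic EOQ model gives Q* = √(2DS/H); rearrange for the unknown.
From Q* = √(2DS/H): H = 2DS / Q*² = 2 × 23,930 × 375 / 926.7² = 20.8990.

H ≈ $20.90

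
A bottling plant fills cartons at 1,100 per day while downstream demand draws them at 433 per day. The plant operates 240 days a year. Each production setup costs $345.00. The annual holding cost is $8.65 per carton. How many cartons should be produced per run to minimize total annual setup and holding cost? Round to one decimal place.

Annual demand D = 433 × 240 = 103,920.
Production build-up factor (1 − d/p) = 1 − 433/1,100 = 0.6064.
Q* = √(2DS / (H(1 − d/p))) = √(2 × 103,920 × 345 / (8.65 × 0.6064)).
= √(71,704,800 / 5.245) ≈ 3697.426.

Q* ≈ 3,697.4 cartons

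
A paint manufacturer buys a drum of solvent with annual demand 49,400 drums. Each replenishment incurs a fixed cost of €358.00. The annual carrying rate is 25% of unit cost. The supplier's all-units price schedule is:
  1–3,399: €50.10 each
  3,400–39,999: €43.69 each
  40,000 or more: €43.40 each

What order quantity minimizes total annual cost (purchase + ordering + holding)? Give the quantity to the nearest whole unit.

Q* ≈ 3,400 drums

Holding cost per unit per year at price C is H = 0.25·C.
Candidates are each tier's EOQ (if it falls in that tier) and each price-break quantity.
EOQ at €50.10 = 1680.5 (feasible in tier 1): TC = 49,400×€50.10 + (49,400/1680.5)×358 + (1680.5/2)×0.25×€50.10 = €2,495,987.90.
EOQ at €43.69 = 1799.5 < 3400, so use break Q=3400: TC = 49,400×€43.69 + (49,400/3400.0)×358 + (3400.0/2)×0.25×€43.69 = €2,182,055.78.
EOQ at €43.40 = 1805.5 < 40000, so use break Q=40000: TC = 49,400×€43.40 + (49,400/40000.0)×358 + (40000.0/2)×0.25×€43.40 = €2,361,402.13.
Lowest total cost is €2,182,055.78 at Q = 3400.0.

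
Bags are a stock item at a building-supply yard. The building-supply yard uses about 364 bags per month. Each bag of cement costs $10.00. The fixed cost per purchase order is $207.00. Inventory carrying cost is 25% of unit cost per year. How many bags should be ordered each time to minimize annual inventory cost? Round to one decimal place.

Q* ≈ 850.5 bags

Annual demand D = 364 × 12 = 4,368.
Holding cost H = 0.25 × $10.00 = $2.5000 per unit per year.
EOQ = √(2DS / H) = √(2 × 4,368 × 207 / 2.5).
= √(1,808,352 / 2.5) = √723,340.8 ≈ 850.494.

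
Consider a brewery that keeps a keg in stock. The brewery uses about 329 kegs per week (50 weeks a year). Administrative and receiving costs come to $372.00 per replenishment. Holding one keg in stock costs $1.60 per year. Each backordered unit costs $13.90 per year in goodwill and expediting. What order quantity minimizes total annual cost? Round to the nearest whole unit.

Annual demand D = 329 × 50 = 16,450.
With planned backorders, Q* = √(2DS/H) · √((H+B)/B).
√(2DS/H) = √(2 × 16,450 × 372 / 1.6) = 2765.728.
√((H+B)/B) = √((1.6+13.9)/13.9) = 1.0560.
Q* ≈ 2920.572.

Q* ≈ 2,921 kegs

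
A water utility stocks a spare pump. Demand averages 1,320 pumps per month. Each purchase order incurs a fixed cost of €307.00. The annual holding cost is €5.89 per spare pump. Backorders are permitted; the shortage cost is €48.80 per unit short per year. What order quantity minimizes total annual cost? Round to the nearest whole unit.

Annual demand D = 1,320 × 12 = 15,840.
With planned backorders, Q* = √(2DS/H) · √((H+B)/B).
√(2DS/H) = √(2 × 15,840 × 307 / 5.89) = 1285.003.
√((H+B)/B) = √((5.89+48.8)/48.8) = 1.0586.
Q* ≈ 1360.342.

Q* ≈ 1,360 pumps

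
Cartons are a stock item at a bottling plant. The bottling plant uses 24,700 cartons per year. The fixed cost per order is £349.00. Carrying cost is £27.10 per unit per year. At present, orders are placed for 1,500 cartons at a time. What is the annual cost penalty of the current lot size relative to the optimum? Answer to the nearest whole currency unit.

EOQ = √(2DS/H) = √(2 × 24,700 × 349 / 27.1) ≈ 797.61.
Cost at Q* = (D/Q*)S + (Q*/2)H = √(2DSH) ≈ £21,615.28.
Cost at Q = 1,500: (24,700/1,500)×349 + (1,500/2)×27.1 = £5,746.87 + £20,325.00 = £26,071.87.
Excess = £26,071.87 − £21,615.28 = £4,456.59.

Extra cost ≈ £4,457 per year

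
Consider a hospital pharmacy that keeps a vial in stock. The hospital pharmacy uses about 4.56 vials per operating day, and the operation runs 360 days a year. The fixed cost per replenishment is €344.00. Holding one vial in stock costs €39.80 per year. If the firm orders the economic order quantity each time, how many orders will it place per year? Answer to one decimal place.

Annual demand D = 4.56 × 360 = 1,641.6.
Q* = √(2DS/H) = √(2 × 1,641.6 × 344 / 39.8) ≈ 168.46.
Orders per year = D / Q* = 1,641.6 / 168.46 ≈ 9.745.

N ≈ 9.7 orders per year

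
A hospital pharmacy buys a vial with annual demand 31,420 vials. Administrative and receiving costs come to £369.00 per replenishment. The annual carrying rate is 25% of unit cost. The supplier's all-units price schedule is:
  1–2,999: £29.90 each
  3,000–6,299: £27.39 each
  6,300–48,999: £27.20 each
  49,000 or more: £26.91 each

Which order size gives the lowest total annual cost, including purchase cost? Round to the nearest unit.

Holding cost per unit per year at price C is H = 0.25·C.
Evaluate total cost at each tier's feasible EOQ or, if the EOQ is below the tier, at the tier's minimum quantity.
EOQ at £29.90 = 1761.3 (feasible in tier 1): TC = 31,420×£29.90 + (31,420/1761.3)×369 + (1761.3/2)×0.25×£29.90 = £952,623.49.
EOQ at £27.39 = 1840.2 < 3000, so use break Q=3000: TC = 31,420×£27.39 + (31,420/3000.0)×369 + (3000.0/2)×0.25×£27.39 = £874,729.71.
EOQ at £27.20 = 1846.6 < 6300, so use break Q=6300: TC = 31,420×£27.20 + (31,420/6300.0)×369 + (6300.0/2)×0.25×£27.20 = £877,884.31.
EOQ at £26.91 = 1856.5 < 49000, so use break Q=49000: TC = 31,420×£26.91 + (31,420/49000.0)×369 + (49000.0/2)×0.25×£26.91 = £1,010,572.56.
Lowest total cost is £874,729.71 at Q = 3000.0.

Q* ≈ 3,000 vials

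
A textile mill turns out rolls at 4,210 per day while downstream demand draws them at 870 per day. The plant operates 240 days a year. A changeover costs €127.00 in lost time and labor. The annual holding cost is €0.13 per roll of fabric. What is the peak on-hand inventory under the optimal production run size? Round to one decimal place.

I_max ≈ 17,990.5 rolls

Annual demand D = 870 × 240 = 208,800.
Production build-up factor (1 − d/p) = 1 − 870/4,210 = 0.7933.
Q* = √(2DS / (H(1 − d/p))) = √(2 × 208,800 × 127 / (0.13 × 0.7933)).
= √(53,035,200 / 0.1031) ≈ 22676.616.
Maximum inventory = Q*(1 − d/p) = 22676.616 × 0.7933 ≈ 17990.474.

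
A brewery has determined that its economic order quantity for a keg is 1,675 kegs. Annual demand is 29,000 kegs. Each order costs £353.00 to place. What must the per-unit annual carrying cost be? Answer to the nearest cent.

Squaring Q* = √(2DS/H) gives Q*² = 2DS/H.
From Q* = √(2DS/H): H = 2DS / Q*² = 2 × 29,000 × 353 / 1,675² = 7.2975.

H ≈ £7.30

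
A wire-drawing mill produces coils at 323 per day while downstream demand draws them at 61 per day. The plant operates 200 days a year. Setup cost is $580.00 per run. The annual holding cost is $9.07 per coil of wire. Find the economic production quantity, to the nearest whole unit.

Annual demand D = 61 × 200 = 12,200.
Production build-up factor (1 − d/p) = 1 − 61/323 = 0.8111.
Q* = √(2DS / (H(1 − d/p))) = √(2 × 12,200 × 580 / (9.07 × 0.8111)).
= √(14,152,000 / 7.3571) ≈ 1386.934.

Q* ≈ 1,387 coils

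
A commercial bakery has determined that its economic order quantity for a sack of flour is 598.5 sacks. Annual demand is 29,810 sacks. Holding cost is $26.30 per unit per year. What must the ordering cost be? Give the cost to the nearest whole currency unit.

S ≈ $158

Squaring Q* = √(2DS/H) gives Q*² = 2DS/H.
From Q* = √(2DS/H): S = Q*²H / (2D) = 598.5² × 26.3 / (2 × 29,810) = 158.0127.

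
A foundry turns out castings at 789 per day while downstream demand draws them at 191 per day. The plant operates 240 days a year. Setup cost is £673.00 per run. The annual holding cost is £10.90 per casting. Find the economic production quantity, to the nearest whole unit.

Q* ≈ 2,733 castings

Annual demand D = 191 × 240 = 45,840.
Production build-up factor (1 − d/p) = 1 − 191/789 = 0.7579.
Q* = √(2DS / (H(1 − d/p))) = √(2 × 45,840 × 673 / (10.9 × 0.7579)).
= √(61,700,640 / 8.2613) ≈ 2732.873.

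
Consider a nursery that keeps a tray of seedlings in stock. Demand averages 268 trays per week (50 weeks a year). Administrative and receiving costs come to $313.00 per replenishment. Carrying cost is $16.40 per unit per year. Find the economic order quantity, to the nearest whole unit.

Annual demand D = 268 × 50 = 13,400.
EOQ = √(2DS / H) = √(2 × 13,400 × 313 / 16.4).
= √(8,388,400 / 16.4) = √511,487.8049 ≈ 715.184.

Q* ≈ 715 trays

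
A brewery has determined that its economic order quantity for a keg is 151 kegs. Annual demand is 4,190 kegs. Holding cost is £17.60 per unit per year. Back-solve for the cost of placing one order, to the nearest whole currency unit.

Squaring Q* = √(2DS/H) gives Q*² = 2DS/H.
From Q* = √(2DS/H): S = Q*²H / (2D) = 151² × 17.6 / (2 × 4,190) = 47.8875.

S ≈ £48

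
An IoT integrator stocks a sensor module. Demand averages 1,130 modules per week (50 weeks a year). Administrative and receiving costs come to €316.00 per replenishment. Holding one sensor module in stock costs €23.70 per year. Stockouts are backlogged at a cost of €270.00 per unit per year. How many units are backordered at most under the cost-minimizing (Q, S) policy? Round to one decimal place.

Annual demand D = 1,130 × 50 = 56,500.
With planned backorders, Q* = √(2DS/H) · √((H+B)/B).
√(2DS/H) = √(2 × 56,500 × 316 / 23.7) = 1227.464.
√((H+B)/B) = √((23.7+270)/270) = 1.0430.
Q* ≈ 1280.203.
S* = Q* · H/(H+B) = 1280.203 × 23.7/293.7 ≈ 103.305.

S* ≈ 103.3 modules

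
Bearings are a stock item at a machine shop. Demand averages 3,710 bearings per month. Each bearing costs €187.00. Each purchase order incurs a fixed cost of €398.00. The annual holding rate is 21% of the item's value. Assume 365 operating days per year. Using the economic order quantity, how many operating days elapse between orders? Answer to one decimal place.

Annual demand D = 3,710 × 12 = 44,520.
Holding cost H = 0.21 × €187.00 = €39.2700 per unit per year.
EOQ = √(2DS/H) = √(2 × 44,520 × 398 / 39.27) ≈ 949.96.
Cycle time = Q*/D × 365 = 949.96 / 44,520 × 365 ≈ 7.788 days.

T ≈ 7.8 days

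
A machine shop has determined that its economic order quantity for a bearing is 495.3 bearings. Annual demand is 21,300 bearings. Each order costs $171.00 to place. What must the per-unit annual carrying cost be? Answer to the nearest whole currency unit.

Squaring Q* = √(2DS/H) gives Q*² = 2DS/H.
From Q* = √(2DS/H): H = 2DS / Q*² = 2 × 21,300 × 171 / 495.3² = 29.6940.

H ≈ $30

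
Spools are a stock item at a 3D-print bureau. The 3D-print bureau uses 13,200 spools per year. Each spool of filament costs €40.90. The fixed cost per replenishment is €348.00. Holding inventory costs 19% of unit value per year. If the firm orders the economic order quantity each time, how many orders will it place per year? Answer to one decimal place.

N ≈ 12.1 orders per year

Holding cost H = 0.19 × €40.90 = €7.7710 per unit per year.
The optimal lot size = √(2DS/H) = √(2 × 13,200 × 348 / 7.771) ≈ 1087.31.
Orders per year = D / Q* = 13,200 / 1087.31 ≈ 12.140.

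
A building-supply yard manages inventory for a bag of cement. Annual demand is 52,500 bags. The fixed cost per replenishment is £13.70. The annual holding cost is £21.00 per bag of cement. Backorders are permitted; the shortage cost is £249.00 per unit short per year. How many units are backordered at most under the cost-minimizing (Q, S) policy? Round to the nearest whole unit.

S* ≈ 21 bags

With planned backorders, Q* = √(2DS/H) · √((H+B)/B).
√(2DS/H) = √(2 × 52,500 × 13.7 / 21) = 261.725.
√((H+B)/B) = √((21+249)/249) = 1.0413.
Q* ≈ 272.538.
S* = Q* · H/(H+B) = 272.538 × 21/270 ≈ 21.197.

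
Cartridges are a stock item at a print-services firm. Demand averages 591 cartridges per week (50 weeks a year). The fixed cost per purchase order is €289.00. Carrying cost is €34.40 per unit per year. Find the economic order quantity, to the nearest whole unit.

Q* ≈ 705 cartridges

Annual demand D = 591 × 50 = 29,550.
EOQ = √(2DS / H) = √(2 × 29,550 × 289 / 34.4).
= √(17,079,900 / 34.4) = √496,508.7209 ≈ 704.634.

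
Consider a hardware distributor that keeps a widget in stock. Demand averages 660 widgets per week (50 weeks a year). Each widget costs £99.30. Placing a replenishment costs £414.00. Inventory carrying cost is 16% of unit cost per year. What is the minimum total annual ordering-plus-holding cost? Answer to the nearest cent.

Annual demand D = 660 × 50 = 33,000.
Holding cost H = 0.16 × £99.30 = £15.8880 per unit per year.
The optimal lot size = √(2DS/H) = √(2 × 33,000 × 414 / 15.888) ≈ 1311.41.
At Q*, ordering cost (D/Q*)S equals holding cost (Q*/2)H, each = √(DSH/2).
Minimum total = √(2DSH) = √(2 × 33,000 × 414 × 15.888) ≈ 20835.636.

TC* ≈ £20,835.64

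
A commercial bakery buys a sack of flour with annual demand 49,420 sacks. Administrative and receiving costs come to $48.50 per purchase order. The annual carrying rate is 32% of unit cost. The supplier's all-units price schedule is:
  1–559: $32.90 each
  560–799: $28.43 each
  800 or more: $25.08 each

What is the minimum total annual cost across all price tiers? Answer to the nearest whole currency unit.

Holding cost per unit per year at price C is H = 0.32·C.
For each price level, check whether its EOQ is feasible; otherwise the best quantity at that price is the breakpoint.
Tier 1 ($32.90): EOQ = 674.8 exceeds tier's upper bound 559, so this tier is dominated.
EOQ at $28.43 = 725.9 (feasible in tier 2): TC = 49,420×$28.43 + (49,420/725.9)×48.5 + (725.9/2)×0.32×$28.43 = $1,411,614.50.
EOQ at $25.08 = 772.9 < 800, so use break Q=800: TC = 49,420×$25.08 + (49,420/800.0)×48.5 + (800.0/2)×0.32×$25.08 = $1,245,659.93.
Lowest total cost among the candidates is at Q = 800.0.

TC* ≈ $1,245,660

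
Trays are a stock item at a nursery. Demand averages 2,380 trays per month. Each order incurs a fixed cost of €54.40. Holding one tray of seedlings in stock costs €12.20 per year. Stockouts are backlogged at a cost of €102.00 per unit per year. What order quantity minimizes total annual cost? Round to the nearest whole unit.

Q* ≈ 534 trays

Annual demand D = 2,380 × 12 = 28,560.
With planned backorders, Q* = √(2DS/H) · √((H+B)/B).
√(2DS/H) = √(2 × 28,560 × 54.4 / 12.2) = 504.677.
√((H+B)/B) = √((12.2+102)/102) = 1.0581.
Q* ≈ 534.007.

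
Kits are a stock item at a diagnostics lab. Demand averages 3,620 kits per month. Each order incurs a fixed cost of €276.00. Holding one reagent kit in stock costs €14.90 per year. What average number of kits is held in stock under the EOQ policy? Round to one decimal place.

Annual demand D = 3,620 × 12 = 43,440.
EOQ = √(2DS/H) = √(2 × 43,440 × 276 / 14.9) ≈ 1268.59.
Average inventory = Q*/2 ≈ 1268.59 / 2 = 634.295.

Average inventory ≈ 634.3 kits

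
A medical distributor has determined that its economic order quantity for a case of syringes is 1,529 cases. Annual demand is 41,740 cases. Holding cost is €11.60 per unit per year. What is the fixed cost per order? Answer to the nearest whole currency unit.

S ≈ €325

Squaring Q* = √(2DS/H) gives Q*² = 2DS/H.
From Q* = √(2DS/H): S = Q*²H / (2D) = 1,529² × 11.6 / (2 × 41,740) = 324.8557.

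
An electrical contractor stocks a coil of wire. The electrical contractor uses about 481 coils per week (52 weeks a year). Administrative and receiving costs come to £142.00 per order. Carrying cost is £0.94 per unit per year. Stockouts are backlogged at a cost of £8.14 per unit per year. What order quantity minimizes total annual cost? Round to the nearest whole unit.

Q* ≈ 2,903 coils

Annual demand D = 481 × 52 = 25,012.
With planned backorders, Q* = √(2DS/H) · √((H+B)/B).
√(2DS/H) = √(2 × 25,012 × 142 / 0.94) = 2748.967.
√((H+B)/B) = √((0.94+8.14)/8.14) = 1.0562.
Q* ≈ 2903.355.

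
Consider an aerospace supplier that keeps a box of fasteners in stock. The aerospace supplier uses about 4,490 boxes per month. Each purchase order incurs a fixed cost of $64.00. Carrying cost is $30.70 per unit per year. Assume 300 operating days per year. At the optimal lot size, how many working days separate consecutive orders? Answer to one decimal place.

T ≈ 2.6 days

Annual demand D = 4,490 × 12 = 53,880.
The optimal lot size = √(2DS/H) = √(2 × 53,880 × 64 / 30.7) ≈ 473.97.
Cycle time = Q*/D × 300 = 473.97 / 53,880 × 300 ≈ 2.639 days.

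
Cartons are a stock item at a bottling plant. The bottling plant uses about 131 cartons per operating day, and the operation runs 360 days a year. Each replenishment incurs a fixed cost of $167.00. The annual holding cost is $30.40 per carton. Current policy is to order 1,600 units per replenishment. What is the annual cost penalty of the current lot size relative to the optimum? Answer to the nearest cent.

Extra cost ≈ $7,359.83 per year

Annual demand D = 131 × 360 = 47,160.
EOQ = √(2DS/H) = √(2 × 47,160 × 167 / 30.4) ≈ 719.82.
Cost at Q* = (D/Q*)S + (Q*/2)H = √(2DSH) ≈ $21,882.50.
Cost at Q = 1,600: (47,160/1,600)×167 + (1,600/2)×30.4 = $4,922.32 + $24,320.00 = $29,242.33.
Excess = $29,242.33 − $21,882.50 = $7,359.83.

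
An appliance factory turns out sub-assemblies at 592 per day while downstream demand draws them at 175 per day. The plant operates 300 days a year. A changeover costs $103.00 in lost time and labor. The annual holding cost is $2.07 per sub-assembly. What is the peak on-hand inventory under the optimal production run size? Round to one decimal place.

Annual demand D = 175 × 300 = 52,500.
Production build-up factor (1 − d/p) = 1 − 175/592 = 0.7044.
Q* = √(2DS / (H(1 − d/p))) = √(2 × 52,500 × 103 / (2.07 × 0.7044)).
= √(10,815,000 / 1.4581) ≈ 2723.459.
Maximum inventory = Q*(1 − d/p) = 2723.459 × 0.7044 ≈ 1918.383.

I_max ≈ 1,918.4 sub-assemblies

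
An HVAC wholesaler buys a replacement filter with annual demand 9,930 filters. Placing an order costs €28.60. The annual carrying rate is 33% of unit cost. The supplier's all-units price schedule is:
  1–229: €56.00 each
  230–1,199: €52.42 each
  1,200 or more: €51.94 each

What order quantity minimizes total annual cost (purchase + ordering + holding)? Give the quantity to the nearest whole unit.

Q* ≈ 230 filters

Holding cost per unit per year at price C is H = 0.33·C.
Candidates are each tier's EOQ (if it falls in that tier) and each price-break quantity.
EOQ at €56.00 = 175.3 (feasible in tier 1): TC = 9,930×€56.00 + (9,930/175.3)×28.6 + (175.3/2)×0.33×€56.00 = €559,319.84.
EOQ at €52.42 = 181.2 < 230, so use break Q=230: TC = 9,930×€52.42 + (9,930/230.0)×28.6 + (230.0/2)×0.33×€52.42 = €523,754.71.
EOQ at €51.94 = 182.0 < 1200, so use break Q=1200: TC = 9,930×€51.94 + (9,930/1200.0)×28.6 + (1200.0/2)×0.33×€51.94 = €526,284.98.
Lowest total cost is €523,754.71 at Q = 230.0.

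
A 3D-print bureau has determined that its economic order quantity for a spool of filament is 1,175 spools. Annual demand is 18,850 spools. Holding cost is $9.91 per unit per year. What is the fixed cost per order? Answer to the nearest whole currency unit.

Invert the EOQ relation Q*² = 2DS/H.
From Q* = √(2DS/H): S = Q*²H / (2D) = 1,175² × 9.91 / (2 × 18,850) = 362.9176.

S ≈ $363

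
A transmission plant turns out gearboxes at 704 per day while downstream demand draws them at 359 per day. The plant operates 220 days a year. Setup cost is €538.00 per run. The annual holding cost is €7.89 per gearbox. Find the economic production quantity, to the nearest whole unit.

Annual demand D = 359 × 220 = 78,980.
Production build-up factor (1 − d/p) = 1 − 359/704 = 0.4901.
Q* = √(2DS / (H(1 − d/p))) = √(2 × 78,980 × 538 / (7.89 × 0.4901)).
= √(84,982,480 / 3.8665) ≈ 4688.166.

Q* ≈ 4,688 gearboxes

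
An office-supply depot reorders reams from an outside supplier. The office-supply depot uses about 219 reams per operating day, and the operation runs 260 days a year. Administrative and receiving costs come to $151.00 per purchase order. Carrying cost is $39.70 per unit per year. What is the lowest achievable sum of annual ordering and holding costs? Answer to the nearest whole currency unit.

TC* ≈ $26,128

Annual demand D = 219 × 260 = 56,940.
The optimal lot size = √(2DS/H) = √(2 × 56,940 × 151 / 39.7) ≈ 658.14.
At Q*, ordering cost (D/Q*)S equals holding cost (Q*/2)H, each = √(DSH/2).
Minimum total = √(2DSH) = √(2 × 56,940 × 151 × 39.7) ≈ 26128.078.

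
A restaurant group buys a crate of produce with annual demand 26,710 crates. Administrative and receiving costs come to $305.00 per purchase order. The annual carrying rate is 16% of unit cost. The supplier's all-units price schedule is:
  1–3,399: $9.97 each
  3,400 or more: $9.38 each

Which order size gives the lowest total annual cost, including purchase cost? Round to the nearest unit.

Holding cost per unit per year at price C is H = 0.16·C.
Candidates are each tier's EOQ (if it falls in that tier) and each price-break quantity.
EOQ at $9.97 = 3195.9 (feasible in tier 1): TC = 26,710×$9.97 + (26,710/3195.9)×305 + (3195.9/2)×0.16×$9.97 = $271,396.81.
EOQ at $9.38 = 3294.9 < 3400, so use break Q=3400: TC = 26,710×$9.38 + (26,710/3400.0)×305 + (3400.0/2)×0.16×$9.38 = $255,487.20.
Lowest total cost is $255,487.20 at Q = 3400.0.

Q* ≈ 3,400 crates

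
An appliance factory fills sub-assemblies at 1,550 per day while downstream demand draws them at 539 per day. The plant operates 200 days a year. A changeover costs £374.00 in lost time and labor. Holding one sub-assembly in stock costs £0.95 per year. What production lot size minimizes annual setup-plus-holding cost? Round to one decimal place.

Q* ≈ 11,407.5 sub-assemblies

Annual demand D = 539 × 200 = 107,800.
Production build-up factor (1 − d/p) = 1 − 539/1,550 = 0.6523.
Q* = √(2DS / (H(1 − d/p))) = √(2 × 107,800 × 374 / (0.95 × 0.6523)).
= √(80,634,400 / 0.6196) ≈ 11407.452.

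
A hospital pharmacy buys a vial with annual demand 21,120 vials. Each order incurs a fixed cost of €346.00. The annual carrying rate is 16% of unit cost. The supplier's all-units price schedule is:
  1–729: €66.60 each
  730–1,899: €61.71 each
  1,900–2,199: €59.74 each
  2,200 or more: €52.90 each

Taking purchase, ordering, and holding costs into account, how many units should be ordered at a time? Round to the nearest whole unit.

Holding cost per unit per year at price C is H = 0.16·C.
For each price level, check whether its EOQ is feasible; otherwise the best quantity at that price is the breakpoint.
Tier 1 (€66.60): EOQ = 1171.1 exceeds tier's upper bound 729, so this tier is dominated.
EOQ at €61.71 = 1216.6 (feasible in tier 2): TC = 21,120×€61.71 + (21,120/1216.6)×346 + (1216.6/2)×0.16×€61.71 = €1,315,327.82.
EOQ at €59.74 = 1236.5 < 1900, so use break Q=1900: TC = 21,120×€59.74 + (21,120/1900.0)×346 + (1900.0/2)×0.16×€59.74 = €1,274,635.34.
EOQ at €52.90 = 1314.1 < 2200, so use break Q=2200: TC = 21,120×€52.90 + (21,120/2200.0)×346 + (2200.0/2)×0.16×€52.90 = €1,129,880.00.
Lowest total cost is €1,129,880.00 at Q = 2200.0.

Q* ≈ 2,200 vials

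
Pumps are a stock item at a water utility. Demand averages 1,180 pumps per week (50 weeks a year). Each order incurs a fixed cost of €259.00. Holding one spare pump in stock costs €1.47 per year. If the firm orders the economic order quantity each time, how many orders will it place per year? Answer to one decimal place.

N ≈ 12.9 orders per year

Annual demand D = 1,180 × 50 = 59,000.
Q* = √(2DS/H) = √(2 × 59,000 × 259 / 1.47) ≈ 4559.66.
Orders per year = D / Q* = 59,000 / 4559.66 ≈ 12.940.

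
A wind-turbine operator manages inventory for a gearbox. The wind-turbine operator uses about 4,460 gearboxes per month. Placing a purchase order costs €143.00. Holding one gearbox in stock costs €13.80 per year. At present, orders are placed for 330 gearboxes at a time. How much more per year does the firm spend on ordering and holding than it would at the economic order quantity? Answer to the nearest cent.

Annual demand D = 4,460 × 12 = 53,520.
EOQ = √(2DS/H) = √(2 × 53,520 × 143 / 13.8) ≈ 1053.18.
Cost at Q* = (D/Q*)S + (Q*/2)H = √(2DSH) ≈ €14,533.85.
Cost at Q = 330: (53,520/330)×143 + (330/2)×13.8 = €23,192.00 + €2,277.00 = €25,469.00.
Excess = €25,469.00 − €14,533.85 = €10,935.15.

Extra cost ≈ €10,935.15 per year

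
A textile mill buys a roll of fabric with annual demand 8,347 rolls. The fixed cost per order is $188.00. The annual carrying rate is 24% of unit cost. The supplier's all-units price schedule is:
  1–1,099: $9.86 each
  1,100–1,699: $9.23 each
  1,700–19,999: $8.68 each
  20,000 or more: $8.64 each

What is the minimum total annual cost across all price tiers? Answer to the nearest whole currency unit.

Holding cost per unit per year at price C is H = 0.24·C.
Candidates are each tier's EOQ (if it falls in that tier) and each price-break quantity.
Tier 1 ($9.86): EOQ = 1151.6 exceeds tier's upper bound 1099, so this tier is dominated.
EOQ at $9.23 = 1190.3 (feasible in tier 2): TC = 8,347×$9.23 + (8,347/1190.3)×188 + (1190.3/2)×0.24×$9.23 = $79,679.54.
EOQ at $8.68 = 1227.4 < 1700, so use break Q=1700: TC = 8,347×$8.68 + (8,347/1700.0)×188 + (1700.0/2)×0.24×$8.68 = $75,145.76.
EOQ at $8.64 = 1230.3 < 20000, so use break Q=20000: TC = 8,347×$8.64 + (8,347/20000.0)×188 + (20000.0/2)×0.24×$8.64 = $92,932.54.
Lowest total cost among the candidates is at Q = 1700.0.

TC* ≈ $75,146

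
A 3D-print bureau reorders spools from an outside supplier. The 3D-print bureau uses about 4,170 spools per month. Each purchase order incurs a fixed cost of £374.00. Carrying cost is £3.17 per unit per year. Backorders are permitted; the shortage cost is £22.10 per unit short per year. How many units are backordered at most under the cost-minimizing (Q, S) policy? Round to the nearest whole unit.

S* ≈ 461 spools

Annual demand D = 4,170 × 12 = 50,040.
With planned backorders, Q* = √(2DS/H) · √((H+B)/B).
√(2DS/H) = √(2 × 50,040 × 374 / 3.17) = 3436.211.
√((H+B)/B) = √((3.17+22.1)/22.1) = 1.0693.
Q* ≈ 3674.399.
S* = Q* · H/(H+B) = 3674.399 × 3.17/25.27 ≈ 460.936.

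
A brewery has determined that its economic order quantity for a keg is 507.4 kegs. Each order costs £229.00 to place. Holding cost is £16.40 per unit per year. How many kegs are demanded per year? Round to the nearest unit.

Invert the EOQ relation Q*² = 2DS/H.
From Q* = √(2DS/H): D = Q*²H / (2S) = 507.4² × 16.4 / (2 × 229) = 9218.904.

D ≈ 9,219 kegs per year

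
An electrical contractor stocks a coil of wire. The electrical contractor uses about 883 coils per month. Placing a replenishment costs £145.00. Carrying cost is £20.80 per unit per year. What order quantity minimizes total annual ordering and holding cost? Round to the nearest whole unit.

Q* ≈ 384 coils

Annual demand D = 883 × 12 = 10,596.
EOQ = √(2DS / H) = √(2 × 10,596 × 145 / 20.8).
= √(3,072,840 / 20.8) = √147,732.6923 ≈ 384.360.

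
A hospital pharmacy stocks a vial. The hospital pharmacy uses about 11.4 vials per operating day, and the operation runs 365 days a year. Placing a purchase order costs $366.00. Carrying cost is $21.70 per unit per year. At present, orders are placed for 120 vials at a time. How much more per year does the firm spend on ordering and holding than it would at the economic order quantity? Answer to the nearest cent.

Annual demand D = 11.4 × 365 = 4,161.
EOQ = √(2DS/H) = √(2 × 4,161 × 366 / 21.7) ≈ 374.65.
Cost at Q* = (D/Q*)S + (Q*/2)H = √(2DSH) ≈ $8,129.88.
Cost at Q = 120: (4,161/120)×366 + (120/2)×21.7 = $12,691.05 + $1,302.00 = $13,993.05.
Excess = $13,993.05 − $8,129.88 = $5,863.17.

Extra cost ≈ $5,863.17 per year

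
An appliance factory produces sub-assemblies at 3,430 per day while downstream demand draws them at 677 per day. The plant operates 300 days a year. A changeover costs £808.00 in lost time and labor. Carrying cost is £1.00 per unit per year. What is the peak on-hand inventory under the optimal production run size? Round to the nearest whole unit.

I_max ≈ 16,230 sub-assemblies

Annual demand D = 677 × 300 = 203,100.
Production build-up factor (1 − d/p) = 1 − 677/3,430 = 0.8026.
Q* = √(2DS / (H(1 − d/p))) = √(2 × 203,100 × 808 / (1 × 0.8026)).
= √(328,209,600 / 0.8026) ≈ 20221.790.
Maximum inventory = Q*(1 − d/p) = 20221.790 × 0.8026 ≈ 16230.492.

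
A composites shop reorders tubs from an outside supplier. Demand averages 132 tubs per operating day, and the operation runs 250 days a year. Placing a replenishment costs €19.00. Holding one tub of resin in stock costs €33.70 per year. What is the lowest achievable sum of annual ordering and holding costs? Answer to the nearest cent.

TC* ≈ €6,500.75

Annual demand D = 132 × 250 = 33,000.
The optimal lot size = √(2DS/H) = √(2 × 33,000 × 19 / 33.7) ≈ 192.90.
At the optimum the two cost components are equal, so total cost = 2·(Q*/2)H = Q*·H.
Minimum total = √(2DSH) = √(2 × 33,000 × 19 × 33.7) ≈ 6500.754.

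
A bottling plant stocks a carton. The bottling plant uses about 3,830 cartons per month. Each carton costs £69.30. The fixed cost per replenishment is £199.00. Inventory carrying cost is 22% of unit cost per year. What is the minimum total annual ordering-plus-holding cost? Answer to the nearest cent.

TC* ≈ £16,699.73

Annual demand D = 3,830 × 12 = 45,960.
Holding cost H = 0.22 × £69.30 = £15.2460 per unit per year.
The optimal lot size = √(2DS/H) = √(2 × 45,960 × 199 / 15.246) ≈ 1095.35.
At the optimum the two cost components are equal, so total cost = 2·(Q*/2)H = Q*·H.
Minimum total = √(2DSH) = √(2 × 45,960 × 199 × 15.246) ≈ 16699.732.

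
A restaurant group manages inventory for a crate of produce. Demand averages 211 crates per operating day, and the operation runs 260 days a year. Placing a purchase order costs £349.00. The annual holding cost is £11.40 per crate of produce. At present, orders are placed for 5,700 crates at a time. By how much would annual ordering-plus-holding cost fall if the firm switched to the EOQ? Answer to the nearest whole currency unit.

Annual demand D = 211 × 260 = 54,860.
EOQ = √(2DS/H) = √(2 × 54,860 × 349 / 11.4) ≈ 1832.75.
Cost at Q* = (D/Q*)S + (Q*/2)H = √(2DSH) ≈ £20,893.35.
Cost at Q = 5,700: (54,860/5,700)×349 + (5,700/2)×11.4 = £3,358.97 + £32,490.00 = £35,848.97.
Excess = £35,848.97 − £20,893.35 = £14,955.62.

Extra cost ≈ £14,956 per year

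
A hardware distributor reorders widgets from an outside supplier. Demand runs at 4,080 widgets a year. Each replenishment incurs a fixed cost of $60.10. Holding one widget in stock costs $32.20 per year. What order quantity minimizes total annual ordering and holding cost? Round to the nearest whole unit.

EOQ = √(2DS / H) = √(2 × 4,080 × 60.1 / 32.2).
= √(490,416 / 32.2) = √15,230.3106 ≈ 123.411.

Q* ≈ 123 widgets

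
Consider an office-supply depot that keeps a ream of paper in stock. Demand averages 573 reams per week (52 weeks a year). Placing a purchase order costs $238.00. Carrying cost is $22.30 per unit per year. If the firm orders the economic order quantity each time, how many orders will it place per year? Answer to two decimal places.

Annual demand D = 573 × 52 = 29,796.
The optimal lot size = √(2DS/H) = √(2 × 29,796 × 238 / 22.3) ≈ 797.50.
Orders per year = D / Q* = 29,796 / 797.50 ≈ 37.362.

N ≈ 37.36 orders per year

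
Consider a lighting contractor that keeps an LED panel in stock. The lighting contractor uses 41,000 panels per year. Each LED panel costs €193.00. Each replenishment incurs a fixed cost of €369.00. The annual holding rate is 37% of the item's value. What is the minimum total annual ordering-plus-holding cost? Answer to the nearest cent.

TC* ≈ €46,483.59

Holding cost H = 0.37 × €193.00 = €71.4100 per unit per year.
Q* = √(2DS/H) = √(2 × 41,000 × 369 / 71.41) ≈ 650.94.
At Q*, ordering cost (D/Q*)S equals holding cost (Q*/2)H, each = √(DSH/2).
Minimum total = √(2DSH) = √(2 × 41,000 × 369 × 71.41) ≈ 46483.586.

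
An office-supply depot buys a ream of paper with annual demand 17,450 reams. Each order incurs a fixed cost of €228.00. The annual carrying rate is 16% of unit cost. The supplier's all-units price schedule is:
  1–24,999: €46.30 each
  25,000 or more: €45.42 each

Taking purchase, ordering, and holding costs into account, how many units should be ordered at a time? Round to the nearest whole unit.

Q* ≈ 1,036 reams

Holding cost per unit per year at price C is H = 0.16·C.
Candidates are each tier's EOQ (if it falls in that tier) and each price-break quantity.
EOQ at €46.30 = 1036.4 (feasible in tier 1): TC = 17,450×€46.30 + (17,450/1036.4)×228 + (1036.4/2)×0.16×€46.30 = €815,612.69.
EOQ at €45.42 = 1046.4 < 25000, so use break Q=25000: TC = 17,450×€45.42 + (17,450/25000.0)×228 + (25000.0/2)×0.16×€45.42 = €883,578.14.
Lowest total cost is €815,612.69 at Q = 1036.4.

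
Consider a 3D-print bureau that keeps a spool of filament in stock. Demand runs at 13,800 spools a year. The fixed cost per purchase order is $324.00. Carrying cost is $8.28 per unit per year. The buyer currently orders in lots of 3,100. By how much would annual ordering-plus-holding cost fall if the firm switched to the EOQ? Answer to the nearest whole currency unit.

EOQ = √(2DS/H) = √(2 × 13,800 × 324 / 8.28) ≈ 1039.23.
Cost at Q* = (D/Q*)S + (Q*/2)H = √(2DSH) ≈ $8,604.83.
Cost at Q = 3,100: (13,800/3,100)×324 + (3,100/2)×8.28 = $1,442.32 + $12,834.00 = $14,276.32.
Excess = $14,276.32 − $8,604.83 = $5,671.49.

Extra cost ≈ $5,671 per year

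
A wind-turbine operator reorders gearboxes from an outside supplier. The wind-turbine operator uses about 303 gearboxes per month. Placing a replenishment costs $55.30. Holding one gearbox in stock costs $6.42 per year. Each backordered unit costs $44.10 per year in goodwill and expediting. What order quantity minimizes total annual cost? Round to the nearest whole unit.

Annual demand D = 303 × 12 = 3,636.
With planned backorders, Q* = √(2DS/H) · √((H+B)/B).
√(2DS/H) = √(2 × 3,636 × 55.3 / 6.42) = 250.278.
√((H+B)/B) = √((6.42+44.1)/44.1) = 1.0703.
Q* ≈ 267.876.

Q* ≈ 268 gearboxes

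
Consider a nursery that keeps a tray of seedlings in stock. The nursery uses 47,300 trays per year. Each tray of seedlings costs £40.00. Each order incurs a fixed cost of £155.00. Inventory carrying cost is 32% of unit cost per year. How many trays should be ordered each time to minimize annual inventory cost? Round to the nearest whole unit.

Q* ≈ 1,070 trays

Holding cost H = 0.32 × £40.00 = £12.8000 per unit per year.
EOQ = √(2DS / H) = √(2 × 47,300 × 155 / 12.8).
= √(14,663,000 / 12.8) = √1,145,546.875 ≈ 1070.302.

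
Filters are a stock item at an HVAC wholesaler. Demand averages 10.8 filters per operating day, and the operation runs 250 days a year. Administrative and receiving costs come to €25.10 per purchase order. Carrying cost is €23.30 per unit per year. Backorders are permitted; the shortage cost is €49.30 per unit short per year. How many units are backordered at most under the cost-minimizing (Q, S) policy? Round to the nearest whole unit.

S* ≈ 30 filters

Annual demand D = 10.8 × 250 = 2,700.
With planned backorders, Q* = √(2DS/H) · √((H+B)/B).
√(2DS/H) = √(2 × 2,700 × 25.1 / 23.3) = 76.270.
√((H+B)/B) = √((23.3+49.3)/49.3) = 1.2135.
Q* ≈ 92.555.
S* = Q* · H/(H+B) = 92.555 × 23.3/72.6 ≈ 29.704.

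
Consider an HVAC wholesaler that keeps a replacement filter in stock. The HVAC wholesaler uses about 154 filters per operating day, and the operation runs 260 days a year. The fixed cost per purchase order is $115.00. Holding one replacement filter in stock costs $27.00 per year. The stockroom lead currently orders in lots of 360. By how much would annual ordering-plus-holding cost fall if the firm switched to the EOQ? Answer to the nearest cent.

Extra cost ≈ $1,881.97 per year

Annual demand D = 154 × 260 = 40,040.
EOQ = √(2DS/H) = √(2 × 40,040 × 115 / 27) ≈ 584.02.
Cost at Q* = (D/Q*)S + (Q*/2)H = √(2DSH) ≈ $15,768.59.
Cost at Q = 360: (40,040/360)×115 + (360/2)×27 = $12,790.56 + $4,860.00 = $17,650.56.
Excess = $17,650.56 − $15,768.59 = $1,881.97.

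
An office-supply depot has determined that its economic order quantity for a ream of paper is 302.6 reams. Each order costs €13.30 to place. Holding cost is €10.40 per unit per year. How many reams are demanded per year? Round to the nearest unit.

D ≈ 35,801 reams per year

The basic EOQ model gives Q* = √(2DS/H); rearrange for the unknown.
From Q* = √(2DS/H): D = Q*²H / (2S) = 302.6² × 10.4 / (2 × 13.3) = 35800.538.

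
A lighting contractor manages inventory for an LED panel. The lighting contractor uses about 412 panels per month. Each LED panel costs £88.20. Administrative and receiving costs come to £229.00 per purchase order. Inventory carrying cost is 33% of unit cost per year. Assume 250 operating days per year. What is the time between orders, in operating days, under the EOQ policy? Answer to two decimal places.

T ≈ 14.10 days

Annual demand D = 412 × 12 = 4,944.
Holding cost H = 0.33 × £88.20 = £29.1060 per unit per year.
Q* = √(2DS/H) = √(2 × 4,944 × 229 / 29.106) ≈ 278.92.
Cycle time = Q*/D × 250 = 278.92 / 4,944 × 250 ≈ 14.104 days.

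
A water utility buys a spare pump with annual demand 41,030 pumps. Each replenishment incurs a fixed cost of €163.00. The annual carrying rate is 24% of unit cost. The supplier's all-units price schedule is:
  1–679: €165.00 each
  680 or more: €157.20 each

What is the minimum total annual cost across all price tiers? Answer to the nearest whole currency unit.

TC* ≈ €6,472,579

Holding cost per unit per year at price C is H = 0.24·C.
Candidates are each tier's EOQ (if it falls in that tier) and each price-break quantity.
EOQ at €165.00 = 581.2 (feasible in tier 1): TC = 41,030×€165.00 + (41,030/581.2)×163 + (581.2/2)×0.24×€165.00 = €6,792,964.80.
EOQ at €157.20 = 595.4 < 680, so use break Q=680: TC = 41,030×€157.20 + (41,030/680.0)×163 + (680.0/2)×0.24×€157.20 = €6,472,578.65.
Lowest total cost among the candidates is at Q = 680.0.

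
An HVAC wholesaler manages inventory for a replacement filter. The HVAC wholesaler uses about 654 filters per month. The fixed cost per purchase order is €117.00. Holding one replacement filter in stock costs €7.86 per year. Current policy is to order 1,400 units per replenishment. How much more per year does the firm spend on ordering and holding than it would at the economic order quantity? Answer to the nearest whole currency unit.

Annual demand D = 654 × 12 = 7,848.
EOQ = √(2DS/H) = √(2 × 7,848 × 117 / 7.86) ≈ 483.37.
Cost at Q* = (D/Q*)S + (Q*/2)H = √(2DSH) ≈ €3,799.26.
Cost at Q = 1,400: (7,848/1,400)×117 + (1,400/2)×7.86 = €655.87 + €5,502.00 = €6,157.87.
Excess = €6,157.87 − €3,799.26 = €2,358.61.

Extra cost ≈ €2,359 per year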